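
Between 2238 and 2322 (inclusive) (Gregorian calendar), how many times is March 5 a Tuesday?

Track March 5's weekday year by year (advancing +1, or +2 across a Feb 29):
  2238: Mon  2239: Tue (+1) ✓  2240: Thu (+2)  2241: Fri (+1)  2242: Sat (+1)
  2243: Sun (+1)  2244: Tue (+2) ✓  2245: Wed (+1)  2246: Thu (+1)  2247: Fri (+1)
  2248: Sun (+2)  2249: Mon (+1)  2250: Tue (+1) ✓  2251: Wed (+1)  … (57 more years) …
  2309: Fri (+1)  2310: Sat (+1)  2311: Sun (+1)  2312: Tue (+2) ✓  2313: Wed (+1)
  2314: Thu (+1)  2315: Fri (+1)  2316: Sun (+2)  2317: Mon (+1)  2318: Tue (+1) ✓
  2319: Wed (+1)  2320: Fri (+2)  2321: Sat (+1)  2322: Sun (+1)
Tuesday years: 2239, 2244, 2250, 2261, 2267, 2272, 2278, 2289, 2295, 2301, 2307, 2312, 2318 — 13 in total.

13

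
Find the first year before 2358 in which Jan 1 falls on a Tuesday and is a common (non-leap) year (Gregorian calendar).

Jan 1 advances by 2 weekdays after a leap year and by 1 after a common year.
2358: Jan 1 is Wednesday.
2357: Tuesday
2357 begins on a Tuesday and is a common year.

2357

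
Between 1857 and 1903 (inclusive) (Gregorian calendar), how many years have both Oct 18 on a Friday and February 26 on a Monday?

1

Check each year's weekday for Oct 18 and February 26:
  1857: Sun/Thu  1858: Mon/Fri  1859: Tue/Sat  1860: Thu/Sun  1861: Fri/Tue  1862: Sat/Wed  1863: Sun/Thu  1864: Tue/Fri  1865: Wed/Sun  1866: Thu/Mon  1867: Fri/Tue  1868: Sun/Wed  1869: Mon/Fri  1870: Tue/Sat  …(19 more)…  1890: Sat/Wed  1891: Sun/Thu  1892: Tue/Fri  1893: Wed/Sun  1894: Thu/Mon  1895: Fri/Tue  1896: Sun/Wed  1897: Mon/Fri  1898: Tue/Sat  1899: Wed/Sun  1900: Thu/Mon  1901: Fri/Tue  1902: Sat/Wed  1903: Sun/Thu
Both conditions hold in: 1872 — 1.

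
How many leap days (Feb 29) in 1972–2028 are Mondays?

2

Leap years in 1972–2028: 15 of them.
Feb 29 weekday advances by 5 (mod 7) from one leap year to the next four years later (or differs when a century non-leap intervenes).
Leap-day weekdays: 1972:Tue 1976:Sun 1980:Fri 1984:Wed 1988:Mon✓ 1992:Sat 1996:Thu 2000:Tue 2004:Sun 2008:Fri 2012:Wed 2016:Mon✓ 2020:Sat 2024:Thu 2028:Tue
Monday: 1988, 2016 → 2.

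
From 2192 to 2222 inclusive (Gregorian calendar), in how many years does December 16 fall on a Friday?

4

Track December 16's weekday year by year (advancing +1, or +2 across a Feb 29):
  2192: Sun  2193: Mon (+1)  2194: Tue (+1)  2195: Wed (+1)  2196: Fri (+2) ✓
  2197: Sat (+1)  2198: Sun (+1)  2199: Mon (+1)  2200: Tue (+1)  2201: Wed (+1)
  2202: Thu (+1)  2203: Fri (+1) ✓  2204: Sun (+2)  2205: Mon (+1)  … (3 more years) …
  2209: Sat (+1)  2210: Sun (+1)  2211: Mon (+1)  2212: Wed (+2)  2213: Thu (+1)
  2214: Fri (+1) ✓  2215: Sat (+1)  2216: Mon (+2)  2217: Tue (+1)  2218: Wed (+1)
  2219: Thu (+1)  2220: Sat (+2)  2221: Sun (+1)  2222: Mon (+1)
Friday years: 2196, 2203, 2208, 2214 — 4 in total.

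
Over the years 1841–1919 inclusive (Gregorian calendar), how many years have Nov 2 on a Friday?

Track Nov 2's weekday year by year (advancing +1, or +2 across a Feb 29):
  1841: Tue  1842: Wed (+1)  1843: Thu (+1)  1844: Sat (+2)  1845: Sun (+1)
  1846: Mon (+1)  1847: Tue (+1)  1848: Thu (+2)  1849: Fri (+1) ✓  1850: Sat (+1)
  1851: Sun (+1)  1852: Tue (+2)  1853: Wed (+1)  1854: Thu (+1)  … (51 more years) …
  1906: Fri (+1) ✓  1907: Sat (+1)  1908: Mon (+2)  1909: Tue (+1)  1910: Wed (+1)
  1911: Thu (+1)  1912: Sat (+2)  1913: Sun (+1)  1914: Mon (+1)  1915: Tue (+1)
  1916: Thu (+2)  1917: Fri (+1) ✓  1918: Sat (+1)  1919: Sun (+1)
Friday years: 1849, 1855, 1860, 1866, 1877, 1883, 1888, 1894, 1900, 1906, 1917 — 11 in total.

11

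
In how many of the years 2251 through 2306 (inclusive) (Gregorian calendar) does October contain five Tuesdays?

October has 31 days; it has five Tuesdays when Tuesday falls among the first (month-length − 28) days — i.e. when October 1 is one of Tuesday/Monday/Sunday.
October 1 by year: 2251:Wed 2252:Fri 2253:Sat 2254:Sun✓ 2255:Mon✓ 2256:Wed 2257:Thu 2258:Fri 2259:Sat 2260:Mon✓ 2261:Tue✓ 2262:Wed 2263:Thu 2264:Sat 2265:Sun✓ …(26 more)… 2292:Sat 2293:Sun✓ 2294:Mon✓ 2295:Tue✓ 2296:Thu 2297:Fri 2298:Sat 2299:Sun✓ 2300:Mon✓ 2301:Tue✓ 2302:Wed 2303:Thu 2304:Sat 2305:Sun✓ 2306:Mon✓
Years with five Tuesdays: 2254, 2255, 2260, 2261, 2265, 2266, 2267, 2271, 2272, 2276, 2277, 2278, 2282, 2283, 2288, 2289, 2293, 2294, 2295, 2299, 2300, 2301, 2305, 2306 → 24.

24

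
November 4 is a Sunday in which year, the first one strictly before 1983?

1979

From one year to the next, a fixed date's weekday advances by 1, or by 2 when a Feb 29 lies between the two dates.
1983: November 4 is Friday.
1982: Thursday (−1)
1981: Wednesday (−1)
1980: Tuesday (−1)
1979: Sunday (−2)
November 4 falls on a Sunday in 1979.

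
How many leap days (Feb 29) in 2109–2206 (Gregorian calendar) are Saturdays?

Leap years in 2109–2206: 23 of them.
Feb 29 weekday advances by 5 (mod 7) from one leap year to the next four years later (or differs when a century non-leap intervenes).
Leap-day weekdays: 2112:Mon 2116:Sat✓ 2120:Thu 2124:Tue 2128:Sun 2132:Fri 2136:Wed 2140:Mon 2144:Sat✓ 2148:Thu 2152:Tue 2156:Sun 2160:Fri 2164:Wed 2168:Mon 2172:Sat✓ 2176:Thu 2180:Tue 2184:Sun 2188:Fri 2192:Wed 2196:Mon 2204:Wed
Saturday: 2116, 2144, 2172 → 3.

3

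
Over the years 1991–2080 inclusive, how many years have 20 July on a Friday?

Track 20 July's weekday year by year (advancing +1, or +2 across a Feb 29):
  1991: Sat  1992: Mon (+2)  1993: Tue (+1)  1994: Wed (+1)  1995: Thu (+1)
  1996: Sat (+2)  1997: Sun (+1)  1998: Mon (+1)  1999: Tue (+1)  2000: Thu (+2)
  2001: Fri (+1) ✓  2002: Sat (+1)  2003: Sun (+1)  2004: Tue (+2)  … (62 more years) …
  2067: Wed (+1)  2068: Fri (+2) ✓  2069: Sat (+1)  2070: Sun (+1)  2071: Mon (+1)
  2072: Wed (+2)  2073: Thu (+1)  2074: Fri (+1) ✓  2075: Sat (+1)  2076: Mon (+2)
  2077: Tue (+1)  2078: Wed (+1)  2079: Thu (+1)  2080: Sat (+2)
Friday years: 2001, 2007, 2012, 2018, 2029, 2035, 2040, 2046, 2057, 2063, 2068, 2074 — 12 in total.

12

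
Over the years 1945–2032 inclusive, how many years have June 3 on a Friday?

12

Track June 3's weekday year by year (advancing +1, or +2 across a Feb 29):
  1945: Sun  1946: Mon (+1)  1947: Tue (+1)  1948: Thu (+2)  1949: Fri (+1) ✓
  1950: Sat (+1)  1951: Sun (+1)  1952: Tue (+2)  1953: Wed (+1)  1954: Thu (+1)
  1955: Fri (+1) ✓  1956: Sun (+2)  1957: Mon (+1)  1958: Tue (+1)  … (60 more years) …
  2019: Mon (+1)  2020: Wed (+2)  2021: Thu (+1)  2022: Fri (+1) ✓  2023: Sat (+1)
  2024: Mon (+2)  2025: Tue (+1)  2026: Wed (+1)  2027: Thu (+1)  2028: Sat (+2)
  2029: Sun (+1)  2030: Mon (+1)  2031: Tue (+1)  2032: Thu (+2)
Friday years: 1949, 1955, 1960, 1966, 1977, 1983, 1988, 1994, 2005, 2011, 2016, 2022 — 12 in total.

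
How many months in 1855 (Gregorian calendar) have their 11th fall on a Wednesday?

2

Check the 11th of each month of 1855: Jan 11: Thu, Feb 11: Sun, Mar 11: Sun, Apr 11: Wed, May 11: Fri, Jun 11: Mon, Jul 11: Wed, Aug 11: Sat, Sep 11: Tue, Oct 11: Thu, Nov 11: Sun, Dec 11: Tue.
Wednesday occurs in April, July — 2 months.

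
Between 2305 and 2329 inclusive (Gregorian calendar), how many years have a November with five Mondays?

November has 30 days; it has five Mondays when Monday falls among the first (month-length − 28) days — i.e. when November 1 is one of Monday/Sunday.
November 1 by year: 2305:Wed 2306:Thu 2307:Fri 2308:Sun✓ 2309:Mon✓ 2310:Tue 2311:Wed 2312:Fri 2313:Sat 2314:Sun✓ 2315:Mon✓ 2316:Wed 2317:Thu 2318:Fri 2319:Sat 2320:Mon✓ 2321:Tue 2322:Wed 2323:Thu 2324:Sat 2325:Sun✓ 2326:Mon✓ 2327:Tue 2328:Thu 2329:Fri
Years with five Mondays: 2308, 2309, 2314, 2315, 2320, 2325, 2326 → 7.

7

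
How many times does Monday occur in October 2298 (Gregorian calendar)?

October 2298 has 31 days and begins on Saturday.
The first Monday is October 3.
Mondays fall on 3, 10, 17, 24, 31 — that's 5.

5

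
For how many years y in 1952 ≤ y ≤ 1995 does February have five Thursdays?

February has 28 days (29 in leap years); it has five Thursdays when Thursday falls among the first (month-length − 28) days — i.e. when February 1 is Thursday in a leap year (never in a common year).
February 1 by year: 1952:Fri 1953:Sun 1954:Mon 1955:Tue 1956:Wed 1957:Fri 1958:Sat 1959:Sun 1960:Mon 1961:Wed 1962:Thu 1963:Fri 1964:Sat 1965:Mon 1966:Tue …(14 more)… 1981:Sun 1982:Mon 1983:Tue 1984:Wed 1985:Fri 1986:Sat 1987:Sun 1988:Mon 1989:Wed 1990:Thu 1991:Fri 1992:Sat 1993:Mon 1994:Tue 1995:Wed
Years with five Thursdays: 1968 → 1.

1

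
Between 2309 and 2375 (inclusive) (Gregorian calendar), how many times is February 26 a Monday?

10

Track February 26's weekday year by year (advancing +1, or +2 across a Feb 29):
  2309: Fri  2310: Sat (+1)  2311: Sun (+1)  2312: Mon (+1) ✓  2313: Wed (+2)
  2314: Thu (+1)  2315: Fri (+1)  2316: Sat (+1)  2317: Mon (+2) ✓  2318: Tue (+1)
  2319: Wed (+1)  2320: Thu (+1)  2321: Sat (+2)  2322: Sun (+1)  … (39 more years) …
  2362: Mon (+1) ✓  2363: Tue (+1)  2364: Wed (+1)  2365: Fri (+2)  2366: Sat (+1)
  2367: Sun (+1)  2368: Mon (+1) ✓  2369: Wed (+2)  2370: Thu (+1)  2371: Fri (+1)
  2372: Sat (+1)  2373: Mon (+2) ✓  2374: Tue (+1)  2375: Wed (+1)
Monday years: 2312, 2317, 2323, 2334, 2340, 2345, 2351, 2362, 2368, 2373 — 10 in total.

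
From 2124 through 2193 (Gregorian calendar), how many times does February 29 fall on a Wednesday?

Leap years in 2124–2193: 18 of them.
Feb 29 weekday advances by 5 (mod 7) from one leap year to the next four years later (or differs when a century non-leap intervenes).
Leap-day weekdays: 2124:Tue 2128:Sun 2132:Fri 2136:Wed✓ 2140:Mon 2144:Sat 2148:Thu 2152:Tue 2156:Sun 2160:Fri 2164:Wed✓ 2168:Mon 2172:Sat 2176:Thu 2180:Tue 2184:Sun 2188:Fri 2192:Wed✓
Wednesday: 2136, 2164, 2192 → 3.

3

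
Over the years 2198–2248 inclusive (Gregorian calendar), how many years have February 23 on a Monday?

Track February 23's weekday year by year (advancing +1, or +2 across a Feb 29):
  2198: Fri  2199: Sat (+1)  2200: Sun (+1)  2201: Mon (+1) ✓  2202: Tue (+1)
  2203: Wed (+1)  2204: Thu (+1)  2205: Sat (+2)  2206: Sun (+1)  2207: Mon (+1) ✓
  2208: Tue (+1)  2209: Thu (+2)  2210: Fri (+1)  2211: Sat (+1)  … (23 more years) …
  2235: Mon (+1) ✓  2236: Tue (+1)  2237: Thu (+2)  2238: Fri (+1)  2239: Sat (+1)
  2240: Sun (+1)  2241: Tue (+2)  2242: Wed (+1)  2243: Thu (+1)  2244: Fri (+1)
  2245: Sun (+2)  2246: Mon (+1) ✓  2247: Tue (+1)  2248: Wed (+1)
Monday years: 2201, 2207, 2218, 2224, 2229, 2235, 2246 — 7 in total.

7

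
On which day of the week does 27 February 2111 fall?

January 1, 2111 is a Thursday.
February 27 is day 58 of the year, i.e. 57 days after Jan 1.
57 mod 7 = 1, so advance 1 weekday from Thursday: Friday.

Friday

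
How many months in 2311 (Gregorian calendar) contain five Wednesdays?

4

A month of length L has five Wednesdays iff its first Wednesday is on day ≤ L−28 (so day 1–3 in a 31-day month, 1–2 in a 30-day month, day 1 in a leap February).
Checking each month of 2311: Jan starts Sun (31d); Feb starts Wed (28d); Mar starts Wed (31d) ✓; Apr starts Sat (30d); May starts Mon (31d) ✓; Jun starts Thu (30d); Jul starts Sat (31d); Aug starts Tue (31d) ✓; Sep starts Fri (30d); Oct starts Sun (31d); Nov starts Wed (30d) ✓; Dec starts Fri (31d).
Five-Wednesday months: March, May, August, November → 4.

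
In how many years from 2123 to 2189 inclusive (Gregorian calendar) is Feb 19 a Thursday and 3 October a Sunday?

3

Check each year's weekday for Feb 19 and 3 October:
  2123: Fri/Sun  2124: Sat/Tue  2125: Mon/Wed  2126: Tue/Thu  2127: Wed/Fri  2128: Thu/Sun ✓  2129: Sat/Mon  2130: Sun/Tue  2131: Mon/Wed  2132: Tue/Fri  2133: Thu/Sat  2134: Fri/Sun  2135: Sat/Mon  2136: Sun/Wed  …(39 more)…  2176: Mon/Thu  2177: Wed/Fri  2178: Thu/Sat  2179: Fri/Sun  2180: Sat/Tue  2181: Mon/Wed  2182: Tue/Thu  2183: Wed/Fri  2184: Thu/Sun ✓  2185: Sat/Mon  2186: Sun/Tue  2187: Mon/Wed  2188: Tue/Fri  2189: Thu/Sat
Both conditions hold in: 2128, 2156, 2184 — 3.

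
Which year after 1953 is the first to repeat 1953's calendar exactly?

Two years share a calendar iff Jan 1 falls on the same weekday and both are leap or both are common. 1953: Jan 1 is Thursday, common year.
1954: Jan 1 Friday, common
1955: Jan 1 Saturday, common
1956: Jan 1 Sunday, leap
1957: Jan 1 Tuesday, common
1958: Jan 1 Wednesday, common
1959: Jan 1 Thursday, common
1959 matches on both conditions.

1959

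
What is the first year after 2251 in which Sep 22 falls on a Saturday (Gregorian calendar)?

2255

From one year to the next, a fixed date's weekday advances by 1, or by 2 when a Feb 29 lies between the two dates.
2251: September 22 is Monday.
2252: Wednesday (+2)
2253: Thursday (+1)
2254: Friday (+1)
2255: Saturday (+1)
Sep 22 falls on a Saturday in 2255.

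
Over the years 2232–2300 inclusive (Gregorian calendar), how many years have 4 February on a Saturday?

Track 4 February's weekday year by year (advancing +1, or +2 across a Feb 29):
  2232: Sat ✓  2233: Mon (+2)  2234: Tue (+1)  2235: Wed (+1)  2236: Thu (+1)
  2237: Sat (+2) ✓  2238: Sun (+1)  2239: Mon (+1)  2240: Tue (+1)  2241: Thu (+2)
  2242: Fri (+1)  2243: Sat (+1) ✓  2244: Sun (+1)  2245: Tue (+2)  … (41 more years) …
  2287: Fri (+1)  2288: Sat (+1) ✓  2289: Mon (+2)  2290: Tue (+1)  2291: Wed (+1)
  2292: Thu (+1)  2293: Sat (+2) ✓  2294: Sun (+1)  2295: Mon (+1)  2296: Tue (+1)
  2297: Thu (+2)  2298: Fri (+1)  2299: Sat (+1) ✓  2300: Sun (+1)
Saturday years: 2232, 2237, 2243, 2254, 2260, 2265, 2271, 2282, 2288, 2293, 2299 — 11 in total.

11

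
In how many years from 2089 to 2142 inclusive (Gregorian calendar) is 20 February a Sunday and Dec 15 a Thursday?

Check each year's weekday for 20 February and Dec 15:
  2089: Sun/Thu ✓  2090: Mon/Fri  2091: Tue/Sat  2092: Wed/Mon  2093: Fri/Tue  2094: Sat/Wed  2095: Sun/Thu ✓  2096: Mon/Sat  2097: Wed/Sun  2098: Thu/Mon  2099: Fri/Tue  2100: Sat/Wed  2101: Sun/Thu ✓  2102: Mon/Fri  …(26 more)…  2129: Sun/Thu ✓  2130: Mon/Fri  2131: Tue/Sat  2132: Wed/Mon  2133: Fri/Tue  2134: Sat/Wed  2135: Sun/Thu ✓  2136: Mon/Sat  2137: Wed/Sun  2138: Thu/Mon  2139: Fri/Tue  2140: Sat/Thu  2141: Mon/Fri  2142: Tue/Sat
Both conditions hold in: 2089, 2095, 2101, 2107, 2118, 2129, 2135 — 7.

7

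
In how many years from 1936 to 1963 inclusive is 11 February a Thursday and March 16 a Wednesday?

1

Check each year's weekday for 11 February and March 16:
  1936: Tue/Mon  1937: Thu/Tue  1938: Fri/Wed  1939: Sat/Thu  1940: Sun/Sat  1941: Tue/Sun  1942: Wed/Mon  1943: Thu/Tue  1944: Fri/Thu  1945: Sun/Fri  1946: Mon/Sat  1947: Tue/Sun  1948: Wed/Tue  1949: Fri/Wed  1950: Sat/Thu  1951: Sun/Fri  1952: Mon/Sun  1953: Wed/Mon  1954: Thu/Tue  1955: Fri/Wed  1956: Sat/Fri  1957: Mon/Sat  1958: Tue/Sun  1959: Wed/Mon  1960: Thu/Wed ✓  1961: Sat/Thu  1962: Sun/Fri  1963: Mon/Sat
Both conditions hold in: 1960 — 1.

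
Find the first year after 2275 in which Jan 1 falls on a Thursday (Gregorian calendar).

2280

Jan 1 advances by 2 weekdays after a leap year and by 1 after a common year.
2275: Jan 1 is Friday.
2276: Saturday (leap)
2277: Monday
2278: Tuesday
2279: Wednesday
2280: Thursday (leap)
2280 begins on a Thursday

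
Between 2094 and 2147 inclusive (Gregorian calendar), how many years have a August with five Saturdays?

22

August has 31 days; it has five Saturdays when Saturday falls among the first (month-length − 28) days — i.e. when August 1 is one of Saturday/Friday/Thursday.
August 1 by year: 2094:Sun 2095:Mon 2096:Wed 2097:Thu✓ 2098:Fri✓ 2099:Sat✓ 2100:Sun 2101:Mon 2102:Tue 2103:Wed 2104:Fri✓ 2105:Sat✓ 2106:Sun 2107:Mon 2108:Wed …(24 more)… 2133:Sat✓ 2134:Sun 2135:Mon 2136:Wed 2137:Thu✓ 2138:Fri✓ 2139:Sat✓ 2140:Mon 2141:Tue 2142:Wed 2143:Thu✓ 2144:Sat✓ 2145:Sun 2146:Mon 2147:Tue
Years with five Saturdays: 2097, 2098, 2099, 2104, 2105, 2109, 2110, 2111, 2115, 2116, 2120, 2121, 2122, 2126, 2127, 2132, 2133, 2137, 2138, 2139, 2143, 2144 → 22.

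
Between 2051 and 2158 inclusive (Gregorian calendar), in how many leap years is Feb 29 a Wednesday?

4

Leap years in 2051–2158: 26 of them.
Feb 29 weekday advances by 5 (mod 7) from one leap year to the next four years later (or differs when a century non-leap intervenes).
Leap-day weekdays: 2052:Thu 2056:Tue 2060:Sun 2064:Fri 2068:Wed✓ 2072:Mon 2076:Sat 2080:Thu 2084:Tue 2088:Sun 2092:Fri 2096:Wed✓ 2104:Fri 2108:Wed✓ 2112:Mon 2116:Sat 2120:Thu 2124:Tue 2128:Sun 2132:Fri 2136:Wed✓ 2140:Mon 2144:Sat 2148:Thu 2152:Tue 2156:Sun
Wednesday: 2068, 2096, 2108, 2136 → 4.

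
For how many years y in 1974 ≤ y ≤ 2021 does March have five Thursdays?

20

March has 31 days; it has five Thursdays when Thursday falls among the first (month-length − 28) days — i.e. when March 1 is one of Thursday/Wednesday/Tuesday.
March 1 by year: 1974:Fri 1975:Sat 1976:Mon 1977:Tue✓ 1978:Wed✓ 1979:Thu✓ 1980:Sat 1981:Sun 1982:Mon 1983:Tue✓ 1984:Thu✓ 1985:Fri 1986:Sat 1987:Sun 1988:Tue✓ …(18 more)… 2007:Thu✓ 2008:Sat 2009:Sun 2010:Mon 2011:Tue✓ 2012:Thu✓ 2013:Fri 2014:Sat 2015:Sun 2016:Tue✓ 2017:Wed✓ 2018:Thu✓ 2019:Fri 2020:Sun 2021:Mon
Years with five Thursdays: 1977, 1978, 1979, 1983, 1984, 1988, 1989, 1990, 1994, 1995, 2000, 2001, 2005, 2006, 2007, 2011, 2012, 2016, 2017, 2018 → 20.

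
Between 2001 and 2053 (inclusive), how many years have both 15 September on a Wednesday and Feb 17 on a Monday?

Check each year's weekday for 15 September and Feb 17:
  2001: Sat/Sat  2002: Sun/Sun  2003: Mon/Mon  2004: Wed/Tue  2005: Thu/Thu  2006: Fri/Fri  2007: Sat/Sat  2008: Mon/Sun  2009: Tue/Tue  2010: Wed/Wed  2011: Thu/Thu  2012: Sat/Fri  2013: Sun/Sun  2014: Mon/Mon  …(25 more)…  2040: Sat/Fri  2041: Sun/Sun  2042: Mon/Mon  2043: Tue/Tue  2044: Thu/Wed  2045: Fri/Fri  2046: Sat/Sat  2047: Sun/Sun  2048: Tue/Mon  2049: Wed/Wed  2050: Thu/Thu  2051: Fri/Fri  2052: Sun/Sat  2053: Mon/Mon
Both conditions hold in: no year — 0.

0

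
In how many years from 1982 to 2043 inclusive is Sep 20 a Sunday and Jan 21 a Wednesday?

7

Check each year's weekday for Sep 20 and Jan 21:
  1982: Mon/Thu  1983: Tue/Fri  1984: Thu/Sat  1985: Fri/Mon  1986: Sat/Tue  1987: Sun/Wed ✓  1988: Tue/Thu  1989: Wed/Sat  1990: Thu/Sun  1991: Fri/Mon  1992: Sun/Tue  1993: Mon/Thu  1994: Tue/Fri  1995: Wed/Sat  …(34 more)…  2030: Fri/Mon  2031: Sat/Tue  2032: Mon/Wed  2033: Tue/Fri  2034: Wed/Sat  2035: Thu/Sun  2036: Sat/Mon  2037: Sun/Wed ✓  2038: Mon/Thu  2039: Tue/Fri  2040: Thu/Sat  2041: Fri/Mon  2042: Sat/Tue  2043: Sun/Wed ✓
Both conditions hold in: 1987, 1998, 2009, 2015, 2026, 2037, 2043 — 7.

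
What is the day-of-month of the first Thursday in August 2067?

August 1, 2067 is a Monday, so the first Thursday is the 4th.
The first Thursday is 4 + 0 = 4.

4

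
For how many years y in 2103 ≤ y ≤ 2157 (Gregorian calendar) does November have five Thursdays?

November has 30 days; it has five Thursdays when Thursday falls among the first (month-length − 28) days — i.e. when November 1 is one of Thursday/Wednesday.
November 1 by year: 2103:Thu✓ 2104:Sat 2105:Sun 2106:Mon 2107:Tue 2108:Thu✓ 2109:Fri 2110:Sat 2111:Sun 2112:Tue 2113:Wed✓ 2114:Thu✓ 2115:Fri 2116:Sun 2117:Mon …(25 more)… 2143:Fri 2144:Sun 2145:Mon 2146:Tue 2147:Wed✓ 2148:Fri 2149:Sat 2150:Sun 2151:Mon 2152:Wed✓ 2153:Thu✓ 2154:Fri 2155:Sat 2156:Mon 2157:Tue
Years with five Thursdays: 2103, 2108, 2113, 2114, 2119, 2124, 2125, 2130, 2131, 2136, 2141, 2142, 2147, 2152, 2153 → 15.

15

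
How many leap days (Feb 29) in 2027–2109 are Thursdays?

2

Leap years in 2027–2109: 20 of them.
Feb 29 weekday advances by 5 (mod 7) from one leap year to the next four years later (or differs when a century non-leap intervenes).
Leap-day weekdays: 2028:Tue 2032:Sun 2036:Fri 2040:Wed 2044:Mon 2048:Sat 2052:Thu✓ 2056:Tue 2060:Sun 2064:Fri 2068:Wed 2072:Mon 2076:Sat 2080:Thu✓ 2084:Tue 2088:Sun 2092:Fri 2096:Wed 2104:Fri 2108:Wed
Thursday: 2052, 2080 → 2.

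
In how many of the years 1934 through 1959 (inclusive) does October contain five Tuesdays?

11

October has 31 days; it has five Tuesdays when Tuesday falls among the first (month-length − 28) days — i.e. when October 1 is one of Tuesday/Monday/Sunday.
October 1 by year: 1934:Mon✓ 1935:Tue✓ 1936:Thu 1937:Fri 1938:Sat 1939:Sun✓ 1940:Tue✓ 1941:Wed 1942:Thu 1943:Fri 1944:Sun✓ 1945:Mon✓ 1946:Tue✓ 1947:Wed 1948:Fri 1949:Sat 1950:Sun✓ 1951:Mon✓ 1952:Wed 1953:Thu 1954:Fri 1955:Sat 1956:Mon✓ 1957:Tue✓ 1958:Wed 1959:Thu
Years with five Tuesdays: 1934, 1935, 1939, 1940, 1944, 1945, 1946, 1950, 1951, 1956, 1957 → 11.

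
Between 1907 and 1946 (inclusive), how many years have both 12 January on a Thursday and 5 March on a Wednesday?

0

Check each year's weekday for 12 January and 5 March:
  1907: Sat/Tue  1908: Sun/Thu  1909: Tue/Fri  1910: Wed/Sat  1911: Thu/Sun  1912: Fri/Tue  1913: Sun/Wed  1914: Mon/Thu  1915: Tue/Fri  1916: Wed/Sun  1917: Fri/Mon  1918: Sat/Tue  1919: Sun/Wed  1920: Mon/Fri  …(12 more)…  1933: Thu/Sun  1934: Fri/Mon  1935: Sat/Tue  1936: Sun/Thu  1937: Tue/Fri  1938: Wed/Sat  1939: Thu/Sun  1940: Fri/Tue  1941: Sun/Wed  1942: Mon/Thu  1943: Tue/Fri  1944: Wed/Sun  1945: Fri/Mon  1946: Sat/Tue
Both conditions hold in: no year — 0.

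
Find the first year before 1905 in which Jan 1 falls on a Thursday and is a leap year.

Jan 1 advances by 2 weekdays after a leap year and by 1 after a common year.
1905: Jan 1 is Sunday.
1904: Friday (leap)
1903: Thursday
1902: Wednesday
1901: Tuesday
1900: Monday
1899: Sunday
1898: Saturday
1897: Friday
1896: Wednesday (leap)
1895: Tuesday
1894: Monday
1893: Sunday
1892: Friday (leap)
1891: Thursday
1890: Wednesday
1889: Tuesday
1888: Sunday (leap)
1887: Saturday
1886: Friday
1885: Thursday
1884: Tuesday (leap)
1883: Monday
1882: Sunday
1881: Saturday
1880: Thursday (leap)
1880 begins on a Thursday and is a leap year.

1880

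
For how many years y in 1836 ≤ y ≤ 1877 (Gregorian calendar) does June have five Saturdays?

June has 30 days; it has five Saturdays when Saturday falls among the first (month-length − 28) days — i.e. when June 1 is one of Saturday/Friday.
June 1 by year: 1836:Wed 1837:Thu 1838:Fri✓ 1839:Sat✓ 1840:Mon 1841:Tue 1842:Wed 1843:Thu 1844:Sat✓ 1845:Sun 1846:Mon 1847:Tue 1848:Thu 1849:Fri✓ 1850:Sat✓ …(12 more)… 1863:Mon 1864:Wed 1865:Thu 1866:Fri✓ 1867:Sat✓ 1868:Mon 1869:Tue 1870:Wed 1871:Thu 1872:Sat✓ 1873:Sun 1874:Mon 1875:Tue 1876:Thu 1877:Fri✓
Years with five Saturdays: 1838, 1839, 1844, 1849, 1850, 1855, 1860, 1861, 1866, 1867, 1872, 1877 → 12.

12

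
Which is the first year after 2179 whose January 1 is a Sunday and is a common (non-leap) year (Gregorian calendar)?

Jan 1 advances by 2 weekdays after a leap year and by 1 after a common year.
2179: Jan 1 is Friday.
2180: Saturday (leap)
2181: Monday
2182: Tuesday
2183: Wednesday
2184: Thursday (leap)
2185: Saturday
2186: Sunday
2186 begins on a Sunday and is a common year.

2186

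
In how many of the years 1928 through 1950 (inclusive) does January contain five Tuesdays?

10

January has 31 days; it has five Tuesdays when Tuesday falls among the first (month-length − 28) days — i.e. when January 1 is one of Tuesday/Monday/Sunday.
January 1 by year: 1928:Sun✓ 1929:Tue✓ 1930:Wed 1931:Thu 1932:Fri 1933:Sun✓ 1934:Mon✓ 1935:Tue✓ 1936:Wed 1937:Fri 1938:Sat 1939:Sun✓ 1940:Mon✓ 1941:Wed 1942:Thu 1943:Fri 1944:Sat 1945:Mon✓ 1946:Tue✓ 1947:Wed 1948:Thu 1949:Sat 1950:Sun✓
Years with five Tuesdays: 1928, 1929, 1933, 1934, 1935, 1939, 1940, 1945, 1946, 1950 → 10.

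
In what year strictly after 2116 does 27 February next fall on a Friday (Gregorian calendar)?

From one year to the next, a fixed date's weekday advances by 1, or by 2 when a Feb 29 lies between the two dates.
2116: February 27 is Thursday.
2117: Saturday (+2)
2118: Sunday (+1)
2119: Monday (+1)
2120: Tuesday (+1)
2121: Thursday (+2)
2122: Friday (+1)
27 February falls on a Friday in 2122.

2122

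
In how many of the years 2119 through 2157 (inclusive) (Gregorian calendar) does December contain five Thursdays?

December has 31 days; it has five Thursdays when Thursday falls among the first (month-length − 28) days — i.e. when December 1 is one of Thursday/Wednesday/Tuesday.
December 1 by year: 2119:Fri 2120:Sun 2121:Mon 2122:Tue✓ 2123:Wed✓ 2124:Fri 2125:Sat 2126:Sun 2127:Mon 2128:Wed✓ 2129:Thu✓ 2130:Fri 2131:Sat 2132:Mon 2133:Tue✓ …(9 more)… 2143:Sun 2144:Tue✓ 2145:Wed✓ 2146:Thu✓ 2147:Fri 2148:Sun 2149:Mon 2150:Tue✓ 2151:Wed✓ 2152:Fri 2153:Sat 2154:Sun 2155:Mon 2156:Wed✓ 2157:Thu✓
Years with five Thursdays: 2122, 2123, 2128, 2129, 2133, 2134, 2135, 2139, 2140, 2144, 2145, 2146, 2150, 2151, 2156, 2157 → 16.

16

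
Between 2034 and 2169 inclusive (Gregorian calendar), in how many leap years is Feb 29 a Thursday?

Leap years in 2034–2169: 33 of them.
Feb 29 weekday advances by 5 (mod 7) from one leap year to the next four years later (or differs when a century non-leap intervenes).
Leap-day weekdays: 2036:Fri 2040:Wed 2044:Mon 2048:Sat 2052:Thu✓ 2056:Tue 2060:Sun 2064:Fri 2068:Wed 2072:Mon 2076:Sat 2080:Thu✓ 2084:Tue …(7 more)… 2120:Thu✓ 2124:Tue 2128:Sun 2132:Fri 2136:Wed 2140:Mon 2144:Sat 2148:Thu✓ 2152:Tue 2156:Sun 2160:Fri 2164:Wed 2168:Mon
Thursday: 2052, 2080, 2120, 2148 → 4.

4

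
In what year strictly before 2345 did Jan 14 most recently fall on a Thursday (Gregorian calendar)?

From one year to the next, a fixed date's weekday advances by 1, or by 2 when a Feb 29 lies between the two dates.
2345: January 14 is Sunday.
2344: Friday (−2)
2343: Thursday (−1)
Jan 14 falls on a Thursday in 2343.

2343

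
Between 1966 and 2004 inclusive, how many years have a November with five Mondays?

November has 30 days; it has five Mondays when Monday falls among the first (month-length − 28) days — i.e. when November 1 is one of Monday/Sunday.
November 1 by year: 1966:Tue 1967:Wed 1968:Fri 1969:Sat 1970:Sun✓ 1971:Mon✓ 1972:Wed 1973:Thu 1974:Fri 1975:Sat 1976:Mon✓ 1977:Tue 1978:Wed 1979:Thu 1980:Sat …(9 more)… 1990:Thu 1991:Fri 1992:Sun✓ 1993:Mon✓ 1994:Tue 1995:Wed 1996:Fri 1997:Sat 1998:Sun✓ 1999:Mon✓ 2000:Wed 2001:Thu 2002:Fri 2003:Sat 2004:Mon✓
Years with five Mondays: 1970, 1971, 1976, 1981, 1982, 1987, 1992, 1993, 1998, 1999, 2004 → 11.

11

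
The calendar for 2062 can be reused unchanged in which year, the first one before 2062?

Two years share a calendar iff Jan 1 falls on the same weekday and both are leap or both are common. 2062: Jan 1 is Sunday, common year.
2061: Jan 1 Saturday, common
2060: Jan 1 Thursday, leap
2059: Jan 1 Wednesday, common
2058: Jan 1 Tuesday, common
2057: Jan 1 Monday, common
2056: Jan 1 Saturday, leap
2055: Jan 1 Friday, common
2054: Jan 1 Thursday, common
2053: Jan 1 Wednesday, common
2052: Jan 1 Monday, leap
2051: Jan 1 Sunday, common
2051 matches on both conditions.

2051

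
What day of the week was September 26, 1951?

Wednesday

January 1, 1951 is a Monday.
September 26 is day 269 of the year, i.e. 268 days after Jan 1.
268 mod 7 = 2, so advance 2 weekdays from Monday: Wednesday.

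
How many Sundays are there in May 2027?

5

May 2027 has 31 days and begins on Saturday.
The first Sunday is May 2.
Sundays fall on 2, 9, 16, 23, 30 — that's 5.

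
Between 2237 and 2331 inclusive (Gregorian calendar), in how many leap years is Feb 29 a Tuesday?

3

Leap years in 2237–2331: 22 of them.
Feb 29 weekday advances by 5 (mod 7) from one leap year to the next four years later (or differs when a century non-leap intervenes).
Leap-day weekdays: 2240:Sat 2244:Thu 2248:Tue✓ 2252:Sun 2256:Fri 2260:Wed 2264:Mon 2268:Sat 2272:Thu 2276:Tue✓ 2280:Sun 2284:Fri 2288:Wed 2292:Mon 2296:Sat 2304:Mon 2308:Sat 2312:Thu 2316:Tue✓ 2320:Sun 2324:Fri 2328:Wed
Tuesday: 2248, 2276, 2316 → 3.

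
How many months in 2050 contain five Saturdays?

A month of length L has five Saturdays iff its first Saturday is on day ≤ L−28 (so day 1–3 in a 31-day month, 1–2 in a 30-day month, day 1 in a leap February).
Checking each month of 2050: Jan starts Sat (31d) ✓; Feb starts Tue (28d); Mar starts Tue (31d); Apr starts Fri (30d) ✓; May starts Sun (31d); Jun starts Wed (30d); Jul starts Fri (31d) ✓; Aug starts Mon (31d); Sep starts Thu (30d); Oct starts Sat (31d) ✓; Nov starts Tue (30d); Dec starts Thu (31d) ✓.
Five-Saturday months: January, April, July, October, December → 5.

5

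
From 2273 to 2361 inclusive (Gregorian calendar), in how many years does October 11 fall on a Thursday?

13

Track October 11's weekday year by year (advancing +1, or +2 across a Feb 29):
  2273: Sat  2274: Sun (+1)  2275: Mon (+1)  2276: Wed (+2)  2277: Thu (+1) ✓
  2278: Fri (+1)  2279: Sat (+1)  2280: Mon (+2)  2281: Tue (+1)  2282: Wed (+1)
  2283: Thu (+1) ✓  2284: Sat (+2)  2285: Sun (+1)  2286: Mon (+1)  … (61 more years) …
  2348: Mon (+2)  2349: Tue (+1)  2350: Wed (+1)  2351: Thu (+1) ✓  2352: Sat (+2)
  2353: Sun (+1)  2354: Mon (+1)  2355: Tue (+1)  2356: Thu (+2) ✓  2357: Fri (+1)
  2358: Sat (+1)  2359: Sun (+1)  2360: Tue (+2)  2361: Wed (+1)
Thursday years: 2277, 2283, 2288, 2294, 2300, 2306, 2317, 2323, 2328, 2334, 2345, 2351, 2356 — 13 in total.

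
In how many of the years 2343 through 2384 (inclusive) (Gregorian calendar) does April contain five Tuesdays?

April has 30 days; it has five Tuesdays when Tuesday falls among the first (month-length − 28) days — i.e. when April 1 is one of Tuesday/Monday.
April 1 by year: 2343:Thu 2344:Sat 2345:Sun 2346:Mon✓ 2347:Tue✓ 2348:Thu 2349:Fri 2350:Sat 2351:Sun 2352:Tue✓ 2353:Wed 2354:Thu 2355:Fri 2356:Sun 2357:Mon✓ …(12 more)… 2370:Wed 2371:Thu 2372:Sat 2373:Sun 2374:Mon✓ 2375:Tue✓ 2376:Thu 2377:Fri 2378:Sat 2379:Sun 2380:Tue✓ 2381:Wed 2382:Thu 2383:Fri 2384:Sun
Years with five Tuesdays: 2346, 2347, 2352, 2357, 2358, 2363, 2368, 2369, 2374, 2375, 2380 → 11.

11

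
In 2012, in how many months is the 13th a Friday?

3

Check the 13th of each month of 2012: Jan 13: Fri, Feb 13: Mon, Mar 13: Tue, Apr 13: Fri, May 13: Sun, Jun 13: Wed, Jul 13: Fri, Aug 13: Mon, Sep 13: Thu, Oct 13: Sat, Nov 13: Tue, Dec 13: Thu.
Friday occurs in January, April, July — 3 months.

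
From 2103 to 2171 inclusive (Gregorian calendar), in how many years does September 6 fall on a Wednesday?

9

Track September 6's weekday year by year (advancing +1, or +2 across a Feb 29):
  2103: Thu  2104: Sat (+2)  2105: Sun (+1)  2106: Mon (+1)  2107: Tue (+1)
  2108: Thu (+2)  2109: Fri (+1)  2110: Sat (+1)  2111: Sun (+1)  2112: Tue (+2)
  2113: Wed (+1) ✓  2114: Thu (+1)  2115: Fri (+1)  2116: Sun (+2)  … (41 more years) …
  2158: Wed (+1) ✓  2159: Thu (+1)  2160: Sat (+2)  2161: Sun (+1)  2162: Mon (+1)
  2163: Tue (+1)  2164: Thu (+2)  2165: Fri (+1)  2166: Sat (+1)  2167: Sun (+1)
  2168: Tue (+2)  2169: Wed (+1) ✓  2170: Thu (+1)  2171: Fri (+1)
Wednesday years: 2113, 2119, 2124, 2130, 2141, 2147, 2152, 2158, 2169 — 9 in total.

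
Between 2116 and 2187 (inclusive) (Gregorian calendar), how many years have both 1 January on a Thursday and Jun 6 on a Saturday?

7

Check each year's weekday for 1 January and Jun 6:
  2116: Wed/Sat  2117: Fri/Sun  2118: Sat/Mon  2119: Sun/Tue  2120: Mon/Thu  2121: Wed/Fri  2122: Thu/Sat ✓  2123: Fri/Sun  2124: Sat/Tue  2125: Mon/Wed  2126: Tue/Thu  2127: Wed/Fri  2128: Thu/Sun  2129: Sat/Mon  …(44 more)…  2174: Sat/Mon  2175: Sun/Tue  2176: Mon/Thu  2177: Wed/Fri  2178: Thu/Sat ✓  2179: Fri/Sun  2180: Sat/Tue  2181: Mon/Wed  2182: Tue/Thu  2183: Wed/Fri  2184: Thu/Sun  2185: Sat/Mon  2186: Sun/Tue  2187: Mon/Wed
Both conditions hold in: 2122, 2133, 2139, 2150, 2161, 2167, 2178 — 7.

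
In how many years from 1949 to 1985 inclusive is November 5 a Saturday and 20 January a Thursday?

Check each year's weekday for November 5 and 20 January:
  1949: Sat/Thu ✓  1950: Sun/Fri  1951: Mon/Sat  1952: Wed/Sun  1953: Thu/Tue  1954: Fri/Wed  1955: Sat/Thu ✓  1956: Mon/Fri  1957: Tue/Sun  1958: Wed/Mon  1959: Thu/Tue  1960: Sat/Wed  1961: Sun/Fri  1962: Mon/Sat  …(9 more)…  1972: Sun/Thu  1973: Mon/Sat  1974: Tue/Sun  1975: Wed/Mon  1976: Fri/Tue  1977: Sat/Thu ✓  1978: Sun/Fri  1979: Mon/Sat  1980: Wed/Sun  1981: Thu/Tue  1982: Fri/Wed  1983: Sat/Thu ✓  1984: Mon/Fri  1985: Tue/Sun
Both conditions hold in: 1949, 1955, 1966, 1977, 1983 — 5.

5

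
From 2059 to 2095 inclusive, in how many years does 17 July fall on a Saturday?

6

Track 17 July's weekday year by year (advancing +1, or +2 across a Feb 29):
  2059: Thu  2060: Sat (+2) ✓  2061: Sun (+1)  2062: Mon (+1)  2063: Tue (+1)
  2064: Thu (+2)  2065: Fri (+1)  2066: Sat (+1) ✓  2067: Sun (+1)  2068: Tue (+2)
  2069: Wed (+1)  2070: Thu (+1)  2071: Fri (+1)  2072: Sun (+2)  … (9 more years) …
  2082: Fri (+1)  2083: Sat (+1) ✓  2084: Mon (+2)  2085: Tue (+1)  2086: Wed (+1)
  2087: Thu (+1)  2088: Sat (+2) ✓  2089: Sun (+1)  2090: Mon (+1)  2091: Tue (+1)
  2092: Thu (+2)  2093: Fri (+1)  2094: Sat (+1) ✓  2095: Sun (+1)
Saturday years: 2060, 2066, 2077, 2083, 2088, 2094 — 6 in total.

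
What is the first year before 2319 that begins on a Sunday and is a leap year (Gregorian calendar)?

Jan 1 advances by 2 weekdays after a leap year and by 1 after a common year.
2319: Jan 1 is Wednesday.
2318: Tuesday
2317: Monday
2316: Saturday (leap)
2315: Friday
2314: Thursday
2313: Wednesday
2312: Monday (leap)
2311: Sunday
2310: Saturday
2309: Friday
2308: Wednesday (leap)
2307: Tuesday
2306: Monday
2305: Sunday
2304: Friday (leap)
2303: Thursday
2302: Wednesday
2301: Tuesday
2300: Monday
2299: Sunday
2298: Saturday
2297: Friday
2296: Wednesday (leap)
2295: Tuesday
2294: Monday
2293: Sunday
2292: Friday (leap)
2291: Thursday
2290: Wednesday
2289: Tuesday
2288: Sunday (leap)
2288 begins on a Sunday and is a leap year.

2288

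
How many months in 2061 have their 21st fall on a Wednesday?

Check the 21st of each month of 2061: Jan 21: Fri, Feb 21: Mon, Mar 21: Mon, Apr 21: Thu, May 21: Sat, Jun 21: Tue, Jul 21: Thu, Aug 21: Sun, Sep 21: Wed, Oct 21: Fri, Nov 21: Mon, Dec 21: Wed.
Wednesday occurs in September, December — 2 months.

2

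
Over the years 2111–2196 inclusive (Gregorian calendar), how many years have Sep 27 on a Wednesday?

12

Track Sep 27's weekday year by year (advancing +1, or +2 across a Feb 29):
  2111: Sun  2112: Tue (+2)  2113: Wed (+1) ✓  2114: Thu (+1)  2115: Fri (+1)
  2116: Sun (+2)  2117: Mon (+1)  2118: Tue (+1)  2119: Wed (+1) ✓  2120: Fri (+2)
  2121: Sat (+1)  2122: Sun (+1)  2123: Mon (+1)  2124: Wed (+2) ✓  … (58 more years) …
  2183: Sat (+1)  2184: Mon (+2)  2185: Tue (+1)  2186: Wed (+1) ✓  2187: Thu (+1)
  2188: Sat (+2)  2189: Sun (+1)  2190: Mon (+1)  2191: Tue (+1)  2192: Thu (+2)
  2193: Fri (+1)  2194: Sat (+1)  2195: Sun (+1)  2196: Tue (+2)
Wednesday years: 2113, 2119, 2124, 2130, 2141, 2147, 2152, 2158, 2169, 2175, 2180, 2186 — 12 in total.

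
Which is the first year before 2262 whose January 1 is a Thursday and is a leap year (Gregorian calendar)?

Jan 1 advances by 2 weekdays after a leap year and by 1 after a common year.
2262: Jan 1 is Wednesday.
2261: Tuesday
2260: Sunday (leap)
2259: Saturday
2258: Friday
2257: Thursday
2256: Tuesday (leap)
2255: Monday
2254: Sunday
2253: Saturday
2252: Thursday (leap)
2252 begins on a Thursday and is a leap year.

2252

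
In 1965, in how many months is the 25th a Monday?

2

Check the 25th of each month of 1965: Jan 25: Mon, Feb 25: Thu, Mar 25: Thu, Apr 25: Sun, May 25: Tue, Jun 25: Fri, Jul 25: Sun, Aug 25: Wed, Sep 25: Sat, Oct 25: Mon, Nov 25: Thu, Dec 25: Sat.
Monday occurs in January, October — 2 months.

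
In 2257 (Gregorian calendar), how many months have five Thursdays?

A month of length L has five Thursdays iff its first Thursday is on day ≤ L−28 (so day 1–3 in a 31-day month, 1–2 in a 30-day month, day 1 in a leap February).
Checking each month of 2257: Jan starts Thu (31d) ✓; Feb starts Sun (28d); Mar starts Sun (31d); Apr starts Wed (30d) ✓; May starts Fri (31d); Jun starts Mon (30d); Jul starts Wed (31d) ✓; Aug starts Sat (31d); Sep starts Tue (30d); Oct starts Thu (31d) ✓; Nov starts Sun (30d); Dec starts Tue (31d) ✓.
Five-Thursday months: January, April, July, October, December → 5.

5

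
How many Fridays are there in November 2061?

4

November 2061 has 30 days and begins on Tuesday.
The first Friday is November 4.
Fridays fall on 4, 11, 18, 25 — that's 4.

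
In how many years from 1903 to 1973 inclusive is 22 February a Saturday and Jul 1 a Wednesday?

Check each year's weekday for 22 February and Jul 1:
  1903: Sun/Wed  1904: Mon/Fri  1905: Wed/Sat  1906: Thu/Sun  1907: Fri/Mon  1908: Sat/Wed ✓  1909: Mon/Thu  1910: Tue/Fri  1911: Wed/Sat  1912: Thu/Mon  1913: Sat/Tue  1914: Sun/Wed  1915: Mon/Thu  1916: Tue/Sat  …(43 more)…  1960: Mon/Fri  1961: Wed/Sat  1962: Thu/Sun  1963: Fri/Mon  1964: Sat/Wed ✓  1965: Mon/Thu  1966: Tue/Fri  1967: Wed/Sat  1968: Thu/Mon  1969: Sat/Tue  1970: Sun/Wed  1971: Mon/Thu  1972: Tue/Sat  1973: Thu/Sun
Both conditions hold in: 1908, 1936, 1964 — 3.

3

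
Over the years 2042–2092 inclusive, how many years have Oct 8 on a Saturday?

Track Oct 8's weekday year by year (advancing +1, or +2 across a Feb 29):
  2042: Wed  2043: Thu (+1)  2044: Sat (+2) ✓  2045: Sun (+1)  2046: Mon (+1)
  2047: Tue (+1)  2048: Thu (+2)  2049: Fri (+1)  2050: Sat (+1) ✓  2051: Sun (+1)
  2052: Tue (+2)  2053: Wed (+1)  2054: Thu (+1)  2055: Fri (+1)  … (23 more years) …
  2079: Sun (+1)  2080: Tue (+2)  2081: Wed (+1)  2082: Thu (+1)  2083: Fri (+1)
  2084: Sun (+2)  2085: Mon (+1)  2086: Tue (+1)  2087: Wed (+1)  2088: Fri (+2)
  2089: Sat (+1) ✓  2090: Sun (+1)  2091: Mon (+1)  2092: Wed (+2)
Saturday years: 2044, 2050, 2061, 2067, 2072, 2078, 2089 — 7 in total.

7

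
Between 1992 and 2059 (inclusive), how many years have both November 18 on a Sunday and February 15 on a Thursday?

7

Check each year's weekday for November 18 and February 15:
  1992: Wed/Sat  1993: Thu/Mon  1994: Fri/Tue  1995: Sat/Wed  1996: Mon/Thu  1997: Tue/Sat  1998: Wed/Sun  1999: Thu/Mon  2000: Sat/Tue  2001: Sun/Thu ✓  2002: Mon/Fri  2003: Tue/Sat  2004: Thu/Sun  2005: Fri/Tue  …(40 more)…  2046: Sun/Thu ✓  2047: Mon/Fri  2048: Wed/Sat  2049: Thu/Mon  2050: Fri/Tue  2051: Sat/Wed  2052: Mon/Thu  2053: Tue/Sat  2054: Wed/Sun  2055: Thu/Mon  2056: Sat/Tue  2057: Sun/Thu ✓  2058: Mon/Fri  2059: Tue/Sat
Both conditions hold in: 2001, 2007, 2018, 2029, 2035, 2046, 2057 — 7.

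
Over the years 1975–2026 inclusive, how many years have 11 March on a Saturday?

7

Track 11 March's weekday year by year (advancing +1, or +2 across a Feb 29):
  1975: Tue  1976: Thu (+2)  1977: Fri (+1)  1978: Sat (+1) ✓  1979: Sun (+1)
  1980: Tue (+2)  1981: Wed (+1)  1982: Thu (+1)  1983: Fri (+1)  1984: Sun (+2)
  1985: Mon (+1)  1986: Tue (+1)  1987: Wed (+1)  1988: Fri (+2)  … (24 more years) …
  2013: Mon (+1)  2014: Tue (+1)  2015: Wed (+1)  2016: Fri (+2)  2017: Sat (+1) ✓
  2018: Sun (+1)  2019: Mon (+1)  2020: Wed (+2)  2021: Thu (+1)  2022: Fri (+1)
  2023: Sat (+1) ✓  2024: Mon (+2)  2025: Tue (+1)  2026: Wed (+1)
Saturday years: 1978, 1989, 1995, 2000, 2006, 2017, 2023 — 7 in total.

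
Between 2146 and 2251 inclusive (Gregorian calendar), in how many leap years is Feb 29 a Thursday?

4

Leap years in 2146–2251: 25 of them.
Feb 29 weekday advances by 5 (mod 7) from one leap year to the next four years later (or differs when a century non-leap intervenes).
Leap-day weekdays: 2148:Thu✓ 2152:Tue 2156:Sun 2160:Fri 2164:Wed 2168:Mon 2172:Sat 2176:Thu✓ 2180:Tue 2184:Sun 2188:Fri 2192:Wed 2196:Mon 2204:Wed 2208:Mon 2212:Sat 2216:Thu✓ 2220:Tue 2224:Sun 2228:Fri 2232:Wed 2236:Mon 2240:Sat 2244:Thu✓ 2248:Tue
Thursday: 2148, 2176, 2216, 2244 → 4.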